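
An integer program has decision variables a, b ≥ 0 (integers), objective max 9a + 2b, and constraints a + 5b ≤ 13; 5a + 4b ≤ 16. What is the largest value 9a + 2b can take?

27

Relaxing integrality, the LP optimum is 28.80 at (a,b) = (3.2, 0), which is not an integer point.
(a,b)=(3,0): 1·3+5·0=3≤13, 5·3+4·0=15≤16, objective 27.
(a,b)=(2,1): 1·2+5·1=7≤13, 5·2+4·1=14≤16, objective 20.
(a,b)=(2,0): 1·2+5·0=2≤13, 5·2+4·0=10≤16, objective 18.
No feasible integer point exceeds 27.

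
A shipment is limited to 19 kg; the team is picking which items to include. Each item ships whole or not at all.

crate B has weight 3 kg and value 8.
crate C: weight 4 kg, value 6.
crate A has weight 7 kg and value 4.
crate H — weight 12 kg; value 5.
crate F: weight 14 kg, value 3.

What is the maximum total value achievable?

19

Allowing fractional choices, the relaxed optimum would be about 20.1, but items are indivisible.
crate B + crate C: weight 3 + 4 = 7 ≤ 19, value 8 + 6 = 14.
crate B + crate C + crate H: weight 3 + 4 + 12 = 19 ≤ 19, value 8 + 6 + 5 = 19.
crate B + crate C + crate A: weight 3 + 4 + 7 = 14 ≤ 19, value 8 + 6 + 4 = 18.
Best is crate B, crate C, and crate H with total value 19.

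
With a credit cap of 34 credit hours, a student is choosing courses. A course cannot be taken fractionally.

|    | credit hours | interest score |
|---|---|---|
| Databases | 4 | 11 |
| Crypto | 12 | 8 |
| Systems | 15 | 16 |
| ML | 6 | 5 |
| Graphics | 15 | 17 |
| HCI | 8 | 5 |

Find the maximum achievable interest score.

44

Take Databases, Systems, and Graphics: credit hours 4 + 15 + 15 = 34 ≤ 34, interest score 11 + 16 + 17 = 44.
No other feasible combination does better.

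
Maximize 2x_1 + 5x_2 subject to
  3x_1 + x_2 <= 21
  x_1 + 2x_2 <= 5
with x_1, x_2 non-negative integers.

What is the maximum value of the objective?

12

(x_1,x_2)=(1,2): 3·1+1·2=5≤21, 1·1+2·2=5≤5, objective 12.
(x_1,x_2)=(0,2): 3·0+1·2=2≤21, 1·0+2·2=4≤5, objective 10.
(x_1,x_2)=(2,1): 3·2+1·1=7≤21, 1·2+2·1=4≤5, objective 9.
(x_1,x_2)=(1,1): 3·1+1·1=4≤21, 1·1+2·1=3≤5, objective 7.
The best lattice point is (1,2), giving 12.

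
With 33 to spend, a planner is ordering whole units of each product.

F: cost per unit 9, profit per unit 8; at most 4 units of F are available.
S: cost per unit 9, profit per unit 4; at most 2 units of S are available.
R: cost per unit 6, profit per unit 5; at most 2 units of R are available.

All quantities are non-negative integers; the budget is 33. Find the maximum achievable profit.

3×F and 1×R: cost 33 ≤ 33, profit 3·8 + 1·5 = 29.
2×F and 2×R: cost 30 ≤ 33, profit 2·8 + 2·5 = 26.
Best is 29.

29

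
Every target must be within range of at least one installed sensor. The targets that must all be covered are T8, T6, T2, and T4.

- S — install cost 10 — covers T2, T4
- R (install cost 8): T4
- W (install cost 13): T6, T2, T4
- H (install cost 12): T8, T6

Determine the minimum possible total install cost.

The greedy cost-per-new-target heuristic would pick W and H for 25, but a cheaper cover exists.
Choose S and H: together they cover T8, T6, T2, T4 — every target.
Total install cost: 10 + 12 = 22.
No cover costs less than 22.

22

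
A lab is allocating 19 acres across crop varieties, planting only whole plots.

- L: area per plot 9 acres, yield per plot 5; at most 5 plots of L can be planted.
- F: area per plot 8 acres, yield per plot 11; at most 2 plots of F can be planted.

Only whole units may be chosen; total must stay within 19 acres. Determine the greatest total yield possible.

F has the best ratio (11/8); taking only F gives at most 2×11 = 22 (stopped by the area limit).
Optimal: 2×F: area 16 ≤ 19, yield 2·11 = 22.

22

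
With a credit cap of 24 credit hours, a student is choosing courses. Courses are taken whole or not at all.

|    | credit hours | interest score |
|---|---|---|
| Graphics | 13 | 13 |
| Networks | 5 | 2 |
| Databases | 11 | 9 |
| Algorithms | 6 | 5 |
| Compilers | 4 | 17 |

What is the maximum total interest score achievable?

This is an integer program with binary decision variables.
Graphics + Networks + Compilers: credit hours 13 + 5 + 4 = 22 ≤ 24, interest score 13 + 2 + 17 = 32.
Graphics + Algorithms + Compilers: credit hours 13 + 6 + 4 = 23 ≤ 24, interest score 13 + 5 + 17 = 35.
Best is Graphics, Algorithms, and Compilers with total interest score 35.

35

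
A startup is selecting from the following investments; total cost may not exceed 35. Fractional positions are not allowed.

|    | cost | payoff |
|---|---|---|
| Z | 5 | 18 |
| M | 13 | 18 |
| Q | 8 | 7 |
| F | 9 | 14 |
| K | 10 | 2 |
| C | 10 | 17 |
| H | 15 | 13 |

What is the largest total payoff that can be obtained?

Take Z, M, Q, and F: cost 5 + 13 + 8 + 9 = 35 ≤ 35, payoff 18 + 18 + 7 + 14 = 57.
No other feasible combination does better.

57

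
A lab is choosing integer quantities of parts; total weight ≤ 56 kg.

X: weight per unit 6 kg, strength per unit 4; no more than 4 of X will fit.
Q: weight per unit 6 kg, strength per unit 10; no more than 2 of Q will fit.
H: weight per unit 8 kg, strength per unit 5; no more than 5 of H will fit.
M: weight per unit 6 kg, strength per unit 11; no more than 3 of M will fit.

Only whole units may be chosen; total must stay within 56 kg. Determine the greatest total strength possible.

70

3×X, 2×Q, 1×H, and 3×M: weight 56 ≤ 56, strength 3·4 + 2·10 + 1·5 + 3·11 = 70.
4×X, 2×Q, and 3×M: weight 54 ≤ 56, strength 4·4 + 2·10 + 3·11 = 69.
Best is 70.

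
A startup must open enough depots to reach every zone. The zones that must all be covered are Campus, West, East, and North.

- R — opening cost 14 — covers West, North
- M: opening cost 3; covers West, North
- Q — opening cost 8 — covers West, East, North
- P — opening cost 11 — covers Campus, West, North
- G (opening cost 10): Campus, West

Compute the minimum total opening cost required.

The greedy cost-per-new-zone heuristic would pick M, Q, and G for 21, but a cheaper cover exists.
Choose Q and G: together they cover Campus, West, East, North — every zone.
Total opening cost: 8 + 10 = 18.
No cover costs less than 18.

18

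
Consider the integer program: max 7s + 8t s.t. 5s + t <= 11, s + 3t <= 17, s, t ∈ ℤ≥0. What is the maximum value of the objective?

47

(s,t)=(1,5) is feasible, giving 47.
(s,t)=(0,5) is feasible, giving 40.
(s,t)=(1,4) is feasible, giving 39.
(s,t)=(0,4) is feasible, giving 32.
The best lattice point is (1,5), giving 47.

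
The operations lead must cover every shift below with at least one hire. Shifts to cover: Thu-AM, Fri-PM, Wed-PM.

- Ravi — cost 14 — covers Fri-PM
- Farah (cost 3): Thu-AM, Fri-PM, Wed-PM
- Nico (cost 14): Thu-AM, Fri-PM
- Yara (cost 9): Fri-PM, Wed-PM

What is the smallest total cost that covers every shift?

Farah alone covers Thu-AM, Fri-PM, Wed-PM — every shift.
Total cost: 3.

3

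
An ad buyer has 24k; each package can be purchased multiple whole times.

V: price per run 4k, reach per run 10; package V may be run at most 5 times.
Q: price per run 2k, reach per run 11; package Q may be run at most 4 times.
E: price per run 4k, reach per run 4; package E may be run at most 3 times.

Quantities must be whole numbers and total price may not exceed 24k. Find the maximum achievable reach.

This is a bounded integer knapsack.
Take 4×V and 4×Q: price 24 ≤ 24, reach 4·10 + 4·11 = 84.
Q has the best ratio (11/2) and is taken to its limit of 4; remaining capacity is filled optimally with the others.

84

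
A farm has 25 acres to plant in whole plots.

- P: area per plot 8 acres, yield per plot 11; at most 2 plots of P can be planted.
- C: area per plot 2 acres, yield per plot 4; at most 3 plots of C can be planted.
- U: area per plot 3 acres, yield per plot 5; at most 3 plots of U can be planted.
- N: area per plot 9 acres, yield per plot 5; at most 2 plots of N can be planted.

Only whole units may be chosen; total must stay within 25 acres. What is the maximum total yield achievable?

39

1×P, 3×C, and 3×U: area 23 ≤ 25, yield 1·11 + 3·4 + 3·5 = 38.
2×P, 3×C, and 1×U: area 25 ≤ 25, yield 2·11 + 3·4 + 1·5 = 39.
Best is 39.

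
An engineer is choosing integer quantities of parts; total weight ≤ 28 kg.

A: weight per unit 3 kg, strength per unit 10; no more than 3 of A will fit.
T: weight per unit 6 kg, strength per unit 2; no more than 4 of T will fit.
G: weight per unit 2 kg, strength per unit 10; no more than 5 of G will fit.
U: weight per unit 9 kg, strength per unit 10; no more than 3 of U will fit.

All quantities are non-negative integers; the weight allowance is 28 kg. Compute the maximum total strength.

90

G has the best ratio (10/2); taking only G gives at most 5×10 = 50 (stopped by the supply cap of 5).
Mixing does better — 3×A, 5×G, and 1×U: weight 28 ≤ 28, strength 3·10 + 5·10 + 1·10 = 90.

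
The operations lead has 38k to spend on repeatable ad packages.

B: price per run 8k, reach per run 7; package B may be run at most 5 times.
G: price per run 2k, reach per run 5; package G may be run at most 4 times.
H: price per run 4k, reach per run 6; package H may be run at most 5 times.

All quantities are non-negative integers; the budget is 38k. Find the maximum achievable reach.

57

This is a bounded integer knapsack.
G has the best ratio (5/2); taking only G gives at most 4×5 = 20 (stopped by the supply cap of 4).
Mixing does better — 1×B, 4×G, and 5×H: price 36 ≤ 38, reach 1·7 + 4·5 + 5·6 = 57.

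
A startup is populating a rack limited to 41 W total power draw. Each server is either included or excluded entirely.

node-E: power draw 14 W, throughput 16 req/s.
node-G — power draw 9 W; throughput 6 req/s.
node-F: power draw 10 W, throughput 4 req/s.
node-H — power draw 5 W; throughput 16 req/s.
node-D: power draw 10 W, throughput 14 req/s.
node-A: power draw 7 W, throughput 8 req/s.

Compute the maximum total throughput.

Treat it as a binary knapsack problem.
Take node-E, node-H, node-D, and node-A: power draw 14 + 5 + 10 + 7 = 36 ≤ 41, throughput 16 + 16 + 14 + 8 = 54.
No other feasible combination does better.

54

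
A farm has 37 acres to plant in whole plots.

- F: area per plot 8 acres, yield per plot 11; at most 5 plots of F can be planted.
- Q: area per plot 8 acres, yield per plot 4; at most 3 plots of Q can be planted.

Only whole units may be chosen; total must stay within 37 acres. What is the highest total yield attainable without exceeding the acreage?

44

4×F: area 32 ≤ 37, yield 4·11 = 44.
3×F and 1×Q: area 32 ≤ 37, yield 3·11 + 1·4 = 37.
Best is 44.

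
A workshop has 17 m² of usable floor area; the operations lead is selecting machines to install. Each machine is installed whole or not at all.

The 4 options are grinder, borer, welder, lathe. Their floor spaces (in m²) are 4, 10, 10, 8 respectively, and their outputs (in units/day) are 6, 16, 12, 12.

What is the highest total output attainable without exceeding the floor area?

22

This is a 0-1 knapsack instance.
Allowing fractional choices, the relaxed optimum would be about 26.5, but machines are indivisible.
grinder + lathe: floor space 4 + 8 = 12 ≤ 17, output 6 + 12 = 18.
grinder + borer: floor space 4 + 10 = 14 ≤ 17, output 6 + 16 = 22.
grinder + welder: floor space 4 + 10 = 14 ≤ 17, output 6 + 12 = 18.
Best is grinder and borer with total output 22.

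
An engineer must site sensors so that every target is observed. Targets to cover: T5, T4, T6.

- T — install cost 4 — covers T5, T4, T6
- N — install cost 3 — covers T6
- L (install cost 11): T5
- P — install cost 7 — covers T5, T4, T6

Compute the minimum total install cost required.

T alone covers T5, T4, T6 — every target.
Total install cost: 4.
No cover costs less than 4.

4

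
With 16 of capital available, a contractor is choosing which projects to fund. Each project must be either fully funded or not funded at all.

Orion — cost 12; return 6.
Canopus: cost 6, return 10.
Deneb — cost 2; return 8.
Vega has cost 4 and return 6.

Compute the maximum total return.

24

This is a 0-1 knapsack instance.
Allowing fractional choices, the relaxed optimum would be about 26.0, but projects are indivisible.
Canopus + Deneb: cost 6 + 2 = 8 ≤ 16, return 10 + 8 = 18.
Canopus + Deneb + Vega: cost 6 + 2 + 4 = 12 ≤ 16, return 10 + 8 + 6 = 24.
Canopus + Vega: cost 6 + 4 = 10 ≤ 16, return 10 + 6 = 16.
Best is Canopus, Deneb, and Vega with total return 24.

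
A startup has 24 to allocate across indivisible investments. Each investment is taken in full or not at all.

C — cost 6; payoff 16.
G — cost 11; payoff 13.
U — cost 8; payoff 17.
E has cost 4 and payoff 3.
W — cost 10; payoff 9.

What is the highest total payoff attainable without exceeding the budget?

This is an integer program with binary decision variables.
C + U + W: cost 6 + 8 + 10 = 24 ≤ 24, payoff 16 + 17 + 9 = 42.
C + U + E: cost 6 + 8 + 4 = 18 ≤ 24, payoff 16 + 17 + 3 = 36.
Best is C, U, and W with total payoff 42.

42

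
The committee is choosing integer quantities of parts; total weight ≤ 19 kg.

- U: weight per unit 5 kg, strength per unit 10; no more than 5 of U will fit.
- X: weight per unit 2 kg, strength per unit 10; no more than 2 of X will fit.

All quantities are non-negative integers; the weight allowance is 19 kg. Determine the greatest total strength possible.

X has the best ratio (10/2); taking only X gives at most 2×10 = 20 (stopped by the supply cap of 2).
Mixing does better — 3×U and 2×X: weight 19 ≤ 19, strength 3·10 + 2·10 = 50.

50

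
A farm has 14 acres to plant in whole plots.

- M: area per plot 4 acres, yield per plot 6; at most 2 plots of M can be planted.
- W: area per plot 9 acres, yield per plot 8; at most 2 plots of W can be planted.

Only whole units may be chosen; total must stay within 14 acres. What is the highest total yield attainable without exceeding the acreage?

14

1×M and 1×W: area 13 ≤ 14, yield 1·6 + 1·8 = 14.
2×M: area 8 ≤ 14, yield 2·6 = 12.
Best is 14.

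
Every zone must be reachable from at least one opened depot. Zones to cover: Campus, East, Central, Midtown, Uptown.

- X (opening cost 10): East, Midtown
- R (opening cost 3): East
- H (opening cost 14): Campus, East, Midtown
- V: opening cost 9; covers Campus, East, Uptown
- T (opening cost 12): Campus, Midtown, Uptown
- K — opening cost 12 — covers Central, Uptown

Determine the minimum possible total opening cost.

The greedy cost-per-new-zone heuristic would pick R, T, and K for 27, but a cheaper cover exists.
Choose H and K: together they cover Campus, East, Central, Midtown, Uptown — every zone.
Total opening cost: 14 + 12 = 26.
No cover costs less than 26.

26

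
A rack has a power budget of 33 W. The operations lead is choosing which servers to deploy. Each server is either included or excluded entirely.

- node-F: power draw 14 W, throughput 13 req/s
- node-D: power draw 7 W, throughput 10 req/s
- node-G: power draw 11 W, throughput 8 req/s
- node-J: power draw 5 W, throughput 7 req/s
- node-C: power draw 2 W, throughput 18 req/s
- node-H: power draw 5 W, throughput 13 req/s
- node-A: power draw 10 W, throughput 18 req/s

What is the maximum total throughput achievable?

66

Allowing fractional choices, the relaxed optimum would be about 69.7, but servers are indivisible.
node-G + node-J + node-C + node-H + node-A: power draw 11 + 5 + 2 + 5 + 10 = 33 ≤ 33, throughput 8 + 7 + 18 + 13 + 18 = 64.
node-D + node-J + node-C + node-H + node-A: power draw 7 + 5 + 2 + 5 + 10 = 29 ≤ 33, throughput 10 + 7 + 18 + 13 + 18 = 66.
Best is node-D, node-J, node-C, node-H, and node-A with total throughput 66.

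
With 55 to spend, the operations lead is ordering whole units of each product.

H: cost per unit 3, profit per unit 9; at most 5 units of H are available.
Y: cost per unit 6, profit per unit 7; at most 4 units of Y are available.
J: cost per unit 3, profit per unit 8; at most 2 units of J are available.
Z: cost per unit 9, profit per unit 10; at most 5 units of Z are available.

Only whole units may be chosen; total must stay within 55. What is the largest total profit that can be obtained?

99

5×H, 1×Y, 2×J, and 3×Z: cost 54 ≤ 55, profit 5·9 + 1·7 + 2·8 + 3·10 = 98.
5×H, 4×Y, 2×J, and 1×Z: cost 54 ≤ 55, profit 5·9 + 4·7 + 2·8 + 1·10 = 99.
Best is 99.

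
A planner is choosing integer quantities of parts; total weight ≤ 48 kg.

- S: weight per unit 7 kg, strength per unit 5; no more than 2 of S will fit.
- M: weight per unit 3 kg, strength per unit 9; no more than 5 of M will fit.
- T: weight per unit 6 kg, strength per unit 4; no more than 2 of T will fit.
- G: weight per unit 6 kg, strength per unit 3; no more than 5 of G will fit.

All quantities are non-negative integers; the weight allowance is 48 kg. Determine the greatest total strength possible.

66

This is a bounded integer knapsack.
2×S, 5×M, 1×T, and 2×G: weight 47 ≤ 48, strength 2·5 + 5·9 + 1·4 + 2·3 = 65.
2×S, 5×M, 2×T, and 1×G: weight 47 ≤ 48, strength 2·5 + 5·9 + 2·4 + 1·3 = 66.
Best is 66.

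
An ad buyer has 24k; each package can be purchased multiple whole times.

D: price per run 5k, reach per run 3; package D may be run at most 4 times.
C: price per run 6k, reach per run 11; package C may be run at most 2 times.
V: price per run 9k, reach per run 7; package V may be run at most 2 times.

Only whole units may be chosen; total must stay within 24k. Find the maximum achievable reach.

2×D and 2×C: price 22 ≤ 24, reach 2·3 + 2·11 = 28.
2×C and 1×V: price 21 ≤ 24, reach 2·11 + 1·7 = 29.
Best is 29.

29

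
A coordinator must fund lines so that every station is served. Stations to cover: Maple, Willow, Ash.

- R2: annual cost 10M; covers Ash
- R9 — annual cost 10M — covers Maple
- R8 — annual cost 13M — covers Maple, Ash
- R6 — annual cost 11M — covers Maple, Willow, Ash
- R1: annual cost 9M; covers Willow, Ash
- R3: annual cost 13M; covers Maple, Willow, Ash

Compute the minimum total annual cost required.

11

R6 alone covers Maple, Willow, Ash — every station.
Total annual cost: 11.
No cover costs less than 11.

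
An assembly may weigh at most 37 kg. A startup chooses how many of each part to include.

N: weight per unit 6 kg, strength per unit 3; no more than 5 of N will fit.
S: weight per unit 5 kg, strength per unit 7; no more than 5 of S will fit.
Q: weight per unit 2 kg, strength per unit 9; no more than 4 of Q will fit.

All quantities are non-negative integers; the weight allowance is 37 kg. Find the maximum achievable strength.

This is a bounded integer knapsack.
Take 5×S and 4×Q: weight 33 ≤ 37, strength 5·7 + 4·9 = 71.
Q has the best ratio (9/2) and is taken to its limit of 4; remaining capacity is filled optimally with the others.

71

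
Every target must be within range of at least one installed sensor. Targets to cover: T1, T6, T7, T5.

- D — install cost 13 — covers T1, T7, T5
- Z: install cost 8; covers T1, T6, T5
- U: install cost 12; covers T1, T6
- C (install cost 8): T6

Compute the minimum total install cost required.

21

Choose D and Z: together they cover T1, T6, T7, T5 — every target.
Total install cost: 13 + 8 = 21.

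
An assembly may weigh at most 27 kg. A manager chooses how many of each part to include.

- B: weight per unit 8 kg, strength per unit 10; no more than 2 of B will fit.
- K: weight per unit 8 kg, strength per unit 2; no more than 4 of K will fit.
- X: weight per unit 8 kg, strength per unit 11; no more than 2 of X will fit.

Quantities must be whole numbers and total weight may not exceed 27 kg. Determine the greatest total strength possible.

Take 1×B and 2×X: weight 24 ≤ 27, strength 1·10 + 2·11 = 32.
X has the best ratio (11/8) and is taken to its limit of 2; remaining capacity is filled optimally with the others.

32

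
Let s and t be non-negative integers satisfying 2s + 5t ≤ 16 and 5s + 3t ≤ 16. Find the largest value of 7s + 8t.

The continuous relaxation peaks at (1.68, 2.53) with value 32.00; rounding to a feasible lattice point costs some objective.
(s,t)=(2,2): 2·2+5·2=14≤16, 5·2+3·2=16≤16, objective 30.
(s,t)=(0,3): 2·0+5·3=15≤16, 5·0+3·3=9≤16, objective 24.
(s,t)=(1,2): 2·1+5·2=12≤16, 5·1+3·2=11≤16, objective 23.
The best lattice point is (2,2), giving 30.

30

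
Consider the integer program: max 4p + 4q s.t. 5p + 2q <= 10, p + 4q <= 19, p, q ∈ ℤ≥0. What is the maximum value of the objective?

The continuous relaxation peaks at (0.111, 4.72) with value 19.33; rounding to a feasible lattice point costs some objective.
(p,q)=(0,4): 5·0+2·4=8≤10, 1·0+4·4=16≤19, objective 16.
(p,q)=(0,3): 5·0+2·3=6≤10, 1·0+4·3=12≤19, objective 12.
No feasible integer point exceeds 16.

16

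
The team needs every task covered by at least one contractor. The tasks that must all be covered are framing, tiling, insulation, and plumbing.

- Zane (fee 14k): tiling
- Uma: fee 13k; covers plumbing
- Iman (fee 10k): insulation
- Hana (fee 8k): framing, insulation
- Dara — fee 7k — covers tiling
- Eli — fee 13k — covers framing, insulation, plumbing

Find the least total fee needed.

The greedy cost-per-new-task heuristic would pick Hana, Dara, and Uma for 28, but a cheaper cover exists.
Choose Dara and Eli: together they cover framing, tiling, insulation, plumbing — every task.
Total fee: 7 + 13 = 20.
No cover costs less than 20.

20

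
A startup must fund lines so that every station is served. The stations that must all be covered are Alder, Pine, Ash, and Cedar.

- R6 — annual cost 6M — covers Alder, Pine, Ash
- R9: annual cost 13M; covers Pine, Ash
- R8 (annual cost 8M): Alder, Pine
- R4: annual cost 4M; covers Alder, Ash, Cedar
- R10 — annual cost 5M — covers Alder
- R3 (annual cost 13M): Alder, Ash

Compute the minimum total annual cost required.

This is an integer covering problem.
Choose R6 and R4: together they cover Alder, Pine, Ash, Cedar — every station.
Total annual cost: 6 + 4 = 10.
No cover costs less than 10.

10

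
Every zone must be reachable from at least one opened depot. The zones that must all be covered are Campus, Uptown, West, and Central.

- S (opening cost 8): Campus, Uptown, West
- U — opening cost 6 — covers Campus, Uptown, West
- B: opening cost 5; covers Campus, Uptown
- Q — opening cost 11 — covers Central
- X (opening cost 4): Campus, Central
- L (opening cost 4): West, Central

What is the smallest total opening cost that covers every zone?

9

The greedy cost-per-new-zone heuristic would pick U and X for 10, but a cheaper cover exists.
Choose B and L: together they cover Campus, Uptown, West, Central — every zone.
Total opening cost: 5 + 4 = 9.
No cover costs less than 9.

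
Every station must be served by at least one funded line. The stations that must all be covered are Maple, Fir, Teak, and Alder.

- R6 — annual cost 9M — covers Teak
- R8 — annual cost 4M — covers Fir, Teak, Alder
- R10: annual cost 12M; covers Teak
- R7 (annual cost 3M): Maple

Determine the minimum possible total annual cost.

7

Choose R8 and R7: together they cover Maple, Fir, Teak, Alder — every station.
Total annual cost: 4 + 3 = 7.
No cover costs less than 7.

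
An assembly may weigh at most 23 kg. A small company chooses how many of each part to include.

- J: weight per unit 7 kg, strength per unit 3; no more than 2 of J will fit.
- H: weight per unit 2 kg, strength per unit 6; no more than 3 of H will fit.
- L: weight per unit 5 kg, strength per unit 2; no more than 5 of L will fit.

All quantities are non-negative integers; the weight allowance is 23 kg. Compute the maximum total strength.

This is a bounded integer knapsack.
H has the best ratio (6/2); taking only H gives at most 3×6 = 18 (stopped by the supply cap of 3).
Mixing does better — 1×J, 3×H, and 2×L: weight 23 ≤ 23, strength 1·3 + 3·6 + 2·2 = 25.

25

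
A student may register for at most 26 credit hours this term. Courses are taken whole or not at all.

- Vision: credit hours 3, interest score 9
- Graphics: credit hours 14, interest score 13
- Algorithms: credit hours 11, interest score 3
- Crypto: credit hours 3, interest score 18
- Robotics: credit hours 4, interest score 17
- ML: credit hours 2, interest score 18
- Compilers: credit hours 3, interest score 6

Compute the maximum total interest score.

Vision + Graphics + Crypto + Robotics + ML: credit hours 3 + 14 + 3 + 4 + 2 = 26 ≤ 26, interest score 9 + 13 + 18 + 17 + 18 = 75.
Graphics + Crypto + Robotics + ML + Compilers: credit hours 14 + 3 + 4 + 2 + 3 = 26 ≤ 26, interest score 13 + 18 + 17 + 18 + 6 = 72.
Vision + Algorithms + Crypto + Robotics + ML + Compilers: credit hours 3 + 11 + 3 + 4 + 2 + 3 = 26 ≤ 26, interest score 9 + 3 + 18 + 17 + 18 + 6 = 71.
Best is Vision, Graphics, Crypto, Robotics, and ML with total interest score 75.

75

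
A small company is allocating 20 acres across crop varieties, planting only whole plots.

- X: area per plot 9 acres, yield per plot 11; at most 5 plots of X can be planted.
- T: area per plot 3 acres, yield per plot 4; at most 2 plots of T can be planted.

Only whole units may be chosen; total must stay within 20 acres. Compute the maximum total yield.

T has the best ratio (4/3); taking only T gives at most 2×4 = 8 (stopped by the supply cap of 2).
Mixing does better — 2×X: area 18 ≤ 20, yield 2·11 = 22.

22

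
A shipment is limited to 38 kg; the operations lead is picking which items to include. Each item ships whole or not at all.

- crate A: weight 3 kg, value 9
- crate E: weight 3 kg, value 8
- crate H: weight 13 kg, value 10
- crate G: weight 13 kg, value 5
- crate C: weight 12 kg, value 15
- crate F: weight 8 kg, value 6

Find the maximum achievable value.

42

Allowing fractional choices, the relaxed optimum would be about 47.2, but items are indivisible.
crate A + crate H + crate C + crate F: weight 3 + 13 + 12 + 8 = 36 ≤ 38, value 9 + 10 + 15 + 6 = 40.
crate A + crate E + crate H + crate C: weight 3 + 3 + 13 + 12 = 31 ≤ 38, value 9 + 8 + 10 + 15 = 42.
Best is crate A, crate E, crate H, and crate C with total value 42.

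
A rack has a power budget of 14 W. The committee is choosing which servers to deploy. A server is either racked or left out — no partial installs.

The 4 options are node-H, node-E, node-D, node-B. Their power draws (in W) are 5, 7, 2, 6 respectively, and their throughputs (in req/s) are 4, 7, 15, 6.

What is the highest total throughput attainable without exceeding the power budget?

Take node-H, node-E, and node-D: power draw 5 + 7 + 2 = 14 ≤ 14, throughput 4 + 7 + 15 = 26.
No other feasible combination does better.

26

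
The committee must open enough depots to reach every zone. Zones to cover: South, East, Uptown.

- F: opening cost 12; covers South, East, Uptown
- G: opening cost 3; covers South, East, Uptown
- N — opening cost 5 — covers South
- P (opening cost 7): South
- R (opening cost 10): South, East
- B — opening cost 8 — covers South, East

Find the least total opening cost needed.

G alone covers South, East, Uptown — every zone.
Total opening cost: 3.
No cover costs less than 3.

3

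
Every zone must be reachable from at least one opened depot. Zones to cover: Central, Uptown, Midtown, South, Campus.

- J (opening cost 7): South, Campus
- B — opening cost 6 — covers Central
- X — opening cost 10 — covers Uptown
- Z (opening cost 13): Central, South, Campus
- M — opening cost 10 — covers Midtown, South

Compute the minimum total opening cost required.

33

Choose J, B, X, and M: together they cover Central, Uptown, Midtown, South, Campus — every zone.
Total opening cost: 7 + 6 + 10 + 10 = 33.
No cover costs less than 33.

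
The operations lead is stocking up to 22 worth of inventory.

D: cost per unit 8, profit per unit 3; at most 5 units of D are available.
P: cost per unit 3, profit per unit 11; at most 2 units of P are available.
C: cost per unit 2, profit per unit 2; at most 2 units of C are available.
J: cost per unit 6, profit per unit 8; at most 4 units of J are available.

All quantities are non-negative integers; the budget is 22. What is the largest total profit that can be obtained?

2×P, 1×C, and 2×J: cost 20 ≤ 22, profit 2·11 + 1·2 + 2·8 = 40.
2×P, 2×C, and 2×J: cost 22 ≤ 22, profit 2·11 + 2·2 + 2·8 = 42.
Best is 42.

42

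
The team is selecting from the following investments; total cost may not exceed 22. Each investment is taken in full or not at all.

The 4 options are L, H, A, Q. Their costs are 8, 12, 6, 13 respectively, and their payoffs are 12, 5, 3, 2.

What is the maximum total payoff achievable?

Take L and H: cost 8 + 12 = 20 ≤ 22, payoff 12 + 5 = 17.
No other feasible combination does better.

17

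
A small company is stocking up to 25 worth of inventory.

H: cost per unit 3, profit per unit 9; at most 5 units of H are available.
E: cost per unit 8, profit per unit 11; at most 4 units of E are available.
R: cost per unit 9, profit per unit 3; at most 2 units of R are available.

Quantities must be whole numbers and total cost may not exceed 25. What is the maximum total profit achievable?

56

3×H and 2×E: cost 25 ≤ 25, profit 3·9 + 2·11 = 49.
5×H and 1×E: cost 23 ≤ 25, profit 5·9 + 1·11 = 56.
Best is 56.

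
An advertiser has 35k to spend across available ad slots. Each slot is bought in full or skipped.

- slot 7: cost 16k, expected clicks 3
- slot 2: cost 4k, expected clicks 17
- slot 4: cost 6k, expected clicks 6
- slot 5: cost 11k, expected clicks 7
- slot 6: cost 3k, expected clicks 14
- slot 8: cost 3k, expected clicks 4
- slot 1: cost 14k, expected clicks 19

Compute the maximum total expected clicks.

61

This is a 0-1 knapsack instance.
slot 2 + slot 5 + slot 6 + slot 8 + slot 1: cost 4 + 11 + 3 + 3 + 14 = 35 ≤ 35, expected clicks 17 + 7 + 14 + 4 + 19 = 61.
slot 2 + slot 5 + slot 6 + slot 1: cost 4 + 11 + 3 + 14 = 32 ≤ 35, expected clicks 17 + 7 + 14 + 19 = 57.
slot 2 + slot 4 + slot 6 + slot 8 + slot 1: cost 4 + 6 + 3 + 3 + 14 = 30 ≤ 35, expected clicks 17 + 6 + 14 + 4 + 19 = 60.
Best is slot 2, slot 5, slot 6, slot 8, and slot 1 with total expected clicks 61.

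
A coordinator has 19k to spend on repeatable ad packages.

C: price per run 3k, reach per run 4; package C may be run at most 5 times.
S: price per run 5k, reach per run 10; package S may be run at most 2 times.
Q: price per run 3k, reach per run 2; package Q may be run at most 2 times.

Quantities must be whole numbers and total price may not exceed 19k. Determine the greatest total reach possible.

3×C and 2×S: price 19 ≤ 19, reach 3·4 + 2·10 = 32.
2×C, 2×S, and 1×Q: price 19 ≤ 19, reach 2·4 + 2·10 + 1·2 = 30.
Best is 32.

32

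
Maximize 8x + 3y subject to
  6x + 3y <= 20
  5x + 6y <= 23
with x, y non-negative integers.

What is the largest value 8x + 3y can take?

24

The continuous relaxation peaks at (3.33, 0) with value 26.67; rounding to a feasible lattice point costs some objective.
(x,y)=(3,0): 6·3+3·0=18≤20, 5·3+6·0=15≤23, objective 24.
(x,y)=(2,1): 6·2+3·1=15≤20, 5·2+6·1=16≤23, objective 19.
(x,y)=(2,0): 6·2+3·0=12≤20, 5·2+6·0=10≤23, objective 16.
No feasible integer point exceeds 24.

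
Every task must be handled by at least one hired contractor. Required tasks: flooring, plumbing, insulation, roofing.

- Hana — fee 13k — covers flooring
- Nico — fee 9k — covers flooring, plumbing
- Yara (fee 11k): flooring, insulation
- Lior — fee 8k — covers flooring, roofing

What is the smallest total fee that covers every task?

28

Choose Nico, Yara, and Lior: together they cover flooring, plumbing, insulation, roofing — every task.
Total fee: 9 + 11 + 8 = 28.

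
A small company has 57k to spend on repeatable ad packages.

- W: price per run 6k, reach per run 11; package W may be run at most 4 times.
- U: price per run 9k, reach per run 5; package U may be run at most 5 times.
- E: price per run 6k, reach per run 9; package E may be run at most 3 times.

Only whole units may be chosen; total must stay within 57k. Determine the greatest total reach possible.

76

This is a bounded integer knapsack.
Take 4×W, 1×U, and 3×E: price 51 ≤ 57, reach 4·11 + 1·5 + 3·9 = 76.
W has the best ratio (11/6) and is taken to its limit of 4; remaining capacity is filled optimally with the others.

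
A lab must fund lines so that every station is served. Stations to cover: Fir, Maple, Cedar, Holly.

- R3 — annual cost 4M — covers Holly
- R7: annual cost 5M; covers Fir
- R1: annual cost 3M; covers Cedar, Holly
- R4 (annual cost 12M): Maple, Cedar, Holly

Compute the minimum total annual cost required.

Choose R7 and R4: together they cover Fir, Maple, Cedar, Holly — every station.
Total annual cost: 5 + 12 = 17.

17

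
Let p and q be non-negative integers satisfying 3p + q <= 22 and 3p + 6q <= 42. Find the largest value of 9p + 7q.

82

(p,q)=(6,4): 3·6+1·4=22≤22, 3·6+6·4=42≤42, objective 82.
(p,q)=(6,3): 3·6+1·3=21≤22, 3·6+6·3=36≤42, objective 75.
The best lattice point is (6,4), giving 82.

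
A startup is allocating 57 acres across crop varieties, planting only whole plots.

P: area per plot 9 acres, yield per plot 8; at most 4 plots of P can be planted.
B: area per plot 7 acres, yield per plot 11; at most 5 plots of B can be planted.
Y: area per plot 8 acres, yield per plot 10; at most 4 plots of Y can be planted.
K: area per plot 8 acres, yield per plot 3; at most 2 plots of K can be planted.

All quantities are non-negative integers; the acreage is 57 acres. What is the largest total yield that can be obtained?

4×B and 3×Y: area 52 ≤ 57, yield 4·11 + 3·10 = 74.
5×B and 2×Y: area 51 ≤ 57, yield 5·11 + 2·10 = 75.
Best is 75.

75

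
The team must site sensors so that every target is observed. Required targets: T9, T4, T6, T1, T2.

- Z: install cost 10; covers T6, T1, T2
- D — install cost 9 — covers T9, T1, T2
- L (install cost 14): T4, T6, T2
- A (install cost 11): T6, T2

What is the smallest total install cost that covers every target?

23

Choose D and L: together they cover T9, T4, T6, T1, T2 — every target.
Total install cost: 9 + 14 = 23.
No cover costs less than 23.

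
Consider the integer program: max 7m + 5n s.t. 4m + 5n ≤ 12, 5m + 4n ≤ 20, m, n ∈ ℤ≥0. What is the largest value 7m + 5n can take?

(m,n)=(3,0): 4·3+5·0=12≤12, 5·3+4·0=15≤20, objective 21.
(m,n)=(2,0): 4·2+5·0=8≤12, 5·2+4·0=10≤20, objective 14.
No feasible integer point exceeds 21.

21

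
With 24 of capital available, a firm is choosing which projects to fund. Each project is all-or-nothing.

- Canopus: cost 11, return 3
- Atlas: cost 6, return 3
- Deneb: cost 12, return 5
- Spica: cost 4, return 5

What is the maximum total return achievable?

Allowing fractional choices, the relaxed optimum would be about 13.5, but projects are indivisible.
Atlas + Deneb + Spica: cost 6 + 12 + 4 = 22 ≤ 24, return 3 + 5 + 5 = 13.
Canopus + Atlas + Spica: cost 11 + 6 + 4 = 21 ≤ 24, return 3 + 3 + 5 = 11.
Best is Atlas, Deneb, and Spica with total return 13.

13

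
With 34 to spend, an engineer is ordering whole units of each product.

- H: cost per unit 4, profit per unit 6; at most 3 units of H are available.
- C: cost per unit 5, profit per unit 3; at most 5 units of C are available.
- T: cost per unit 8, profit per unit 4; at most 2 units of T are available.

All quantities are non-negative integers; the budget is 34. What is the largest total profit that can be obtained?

30

This is a bounded integer knapsack.
H has the best ratio (6/4); taking only H gives at most 3×6 = 18 (stopped by the supply cap of 3).
Mixing does better — 3×H and 4×C: cost 32 ≤ 34, profit 3·6 + 4·3 = 30.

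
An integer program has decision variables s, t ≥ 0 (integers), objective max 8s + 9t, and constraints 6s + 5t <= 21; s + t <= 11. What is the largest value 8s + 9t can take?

36

(s,t)=(0,4) is feasible, giving 36.
(s,t)=(1,3) is feasible, giving 35.
(s,t)=(0,3) is feasible, giving 27.
The best lattice point is (0,4), giving 36.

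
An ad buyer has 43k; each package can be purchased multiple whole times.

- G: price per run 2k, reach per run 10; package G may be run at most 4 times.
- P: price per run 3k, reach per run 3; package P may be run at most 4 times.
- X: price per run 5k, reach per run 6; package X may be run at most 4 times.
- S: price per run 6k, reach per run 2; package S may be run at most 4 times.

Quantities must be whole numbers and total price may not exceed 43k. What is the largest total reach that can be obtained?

76

This is a bounded integer knapsack.
G has the best ratio (10/2); taking only G gives at most 4×10 = 40 (stopped by the supply cap of 4).
Mixing does better — 4×G, 4×P, and 4×X: price 40 ≤ 43, reach 4·10 + 4·3 + 4·6 = 76.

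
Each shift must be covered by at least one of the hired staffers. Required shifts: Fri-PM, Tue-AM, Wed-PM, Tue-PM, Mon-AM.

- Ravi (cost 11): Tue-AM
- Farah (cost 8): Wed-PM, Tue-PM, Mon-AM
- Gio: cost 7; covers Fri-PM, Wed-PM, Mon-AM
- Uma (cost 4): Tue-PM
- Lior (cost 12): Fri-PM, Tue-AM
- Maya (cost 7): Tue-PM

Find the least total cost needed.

20

The greedy cost-per-new-shift heuristic would pick Gio, Uma, and Ravi for 22, but a cheaper cover exists.
Choose Farah and Lior: together they cover Fri-PM, Tue-AM, Wed-PM, Tue-PM, Mon-AM — every shift.
Total cost: 8 + 12 = 20.
No cover costs less than 20.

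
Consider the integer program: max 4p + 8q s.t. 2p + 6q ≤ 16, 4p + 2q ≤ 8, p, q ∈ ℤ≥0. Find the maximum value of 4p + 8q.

(p,q)=(1,2): 2·1+6·2=14≤16, 4·1+2·2=8≤8, objective 20.
(p,q)=(0,2): 2·0+6·2=12≤16, 4·0+2·2=4≤8, objective 16.
The best lattice point is (1,2), giving 20.

20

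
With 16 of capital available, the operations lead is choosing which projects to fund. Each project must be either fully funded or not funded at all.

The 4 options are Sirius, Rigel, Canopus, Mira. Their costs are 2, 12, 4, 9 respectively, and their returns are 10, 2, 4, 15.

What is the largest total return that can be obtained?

29

Take Sirius, Canopus, and Mira: cost 2 + 4 + 9 = 15 ≤ 16, return 10 + 4 + 15 = 29.
No other feasible combination does better.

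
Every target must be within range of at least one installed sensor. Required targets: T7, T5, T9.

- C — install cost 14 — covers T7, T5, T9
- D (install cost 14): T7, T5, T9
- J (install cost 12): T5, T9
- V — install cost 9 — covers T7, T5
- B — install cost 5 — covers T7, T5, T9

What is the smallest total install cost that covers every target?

B alone covers T7, T5, T9 — every target.
Total install cost: 5.
No cover costs less than 5.

5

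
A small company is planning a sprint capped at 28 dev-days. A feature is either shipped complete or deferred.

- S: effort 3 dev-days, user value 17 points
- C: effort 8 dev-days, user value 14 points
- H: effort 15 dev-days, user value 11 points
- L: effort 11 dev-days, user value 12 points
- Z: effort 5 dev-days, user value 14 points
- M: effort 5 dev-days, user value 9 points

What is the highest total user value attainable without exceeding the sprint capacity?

This is an integer program with binary decision variables.
Allowing fractional choices, the relaxed optimum would be about 61.6, but features are indivisible.
S + C + L + Z: effort 3 + 8 + 11 + 5 = 27 ≤ 28, user value 17 + 14 + 12 + 14 = 57.
S + C + Z + M: effort 3 + 8 + 5 + 5 = 21 ≤ 28, user value 17 + 14 + 14 + 9 = 54.
S + L + Z + M: effort 3 + 11 + 5 + 5 = 24 ≤ 28, user value 17 + 12 + 14 + 9 = 52.
Best is S, C, L, and Z with total user value 57.

57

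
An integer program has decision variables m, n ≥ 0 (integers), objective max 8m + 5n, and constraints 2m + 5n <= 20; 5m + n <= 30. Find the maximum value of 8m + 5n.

(m,n)=(5,2): 2·5+5·2=20≤20, 5·5+1·2=27≤30, objective 50.
(m,n)=(6,0): 2·6+5·0=12≤20, 5·6+1·0=30≤30, objective 48.
(m,n)=(5,1): 2·5+5·1=15≤20, 5·5+1·1=26≤30, objective 45.
(m,n)=(4,2): 2·4+5·2=18≤20, 5·4+1·2=22≤30, objective 42.
Maximum is 50 at (m,n)=(5,2).

50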